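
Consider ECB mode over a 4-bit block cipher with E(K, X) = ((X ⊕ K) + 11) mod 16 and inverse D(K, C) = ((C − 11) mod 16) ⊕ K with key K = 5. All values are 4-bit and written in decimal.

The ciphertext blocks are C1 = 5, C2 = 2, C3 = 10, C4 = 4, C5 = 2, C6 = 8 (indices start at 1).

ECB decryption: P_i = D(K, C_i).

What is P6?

P6 = 8

P6: D(K, 8) = 8.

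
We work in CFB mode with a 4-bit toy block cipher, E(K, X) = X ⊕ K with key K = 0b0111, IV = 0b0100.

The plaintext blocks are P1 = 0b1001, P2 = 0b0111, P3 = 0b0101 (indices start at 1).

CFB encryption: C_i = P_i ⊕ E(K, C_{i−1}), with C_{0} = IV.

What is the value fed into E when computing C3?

0b1010

C1: E(K, 0b0100) = 0b0011; 0b1001 ⊕ 0b0011 = 0b1010.
C2: E(K, 0b1010) = 0b1101; 0b0111 ⊕ 0b1101 = 0b1010.
C3: E(K, 0b1010) = 0b1101; 0b0101 ⊕ 0b1101 = 0b1000.
So the input to E for block 3 is 0b1010.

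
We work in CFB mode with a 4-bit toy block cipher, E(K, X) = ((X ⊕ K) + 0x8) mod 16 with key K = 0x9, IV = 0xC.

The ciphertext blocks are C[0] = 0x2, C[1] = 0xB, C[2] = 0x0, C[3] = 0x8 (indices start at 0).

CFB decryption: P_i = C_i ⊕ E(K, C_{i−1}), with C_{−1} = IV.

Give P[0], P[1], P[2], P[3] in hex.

P[0] = 0xF, P[1] = 0x8, P[2] = 0xA, P[3] = 0x9

P[0]: E(K, 0xC) = 0xD; 0x2 ⊕ 0xD = 0xF.
P[1]: E(K, 0x2) = 0x3; 0xB ⊕ 0x3 = 0x8.
P[2]: E(K, 0xB) = 0xA; 0x0 ⊕ 0xA = 0xA.
P[3]: E(K, 0x0) = 0x1; 0x8 ⊕ 0x1 = 0x9.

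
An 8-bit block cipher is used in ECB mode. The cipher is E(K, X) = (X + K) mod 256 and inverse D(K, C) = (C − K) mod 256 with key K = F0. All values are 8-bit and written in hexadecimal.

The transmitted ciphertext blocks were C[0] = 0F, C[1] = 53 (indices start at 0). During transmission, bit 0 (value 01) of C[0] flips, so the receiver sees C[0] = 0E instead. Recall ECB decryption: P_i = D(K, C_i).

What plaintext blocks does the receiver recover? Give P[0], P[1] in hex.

Only C[0] changed, to 0E. In ECB, a change in C_i affects only P_i. Decrypting the received ciphertext:
P[0]: D(K, 0E) = 1E.
P[1]: D(K, 53) = 63.
Blocks that differ from the original plaintext: P[0].

P[0] = 1E, P[1] = 63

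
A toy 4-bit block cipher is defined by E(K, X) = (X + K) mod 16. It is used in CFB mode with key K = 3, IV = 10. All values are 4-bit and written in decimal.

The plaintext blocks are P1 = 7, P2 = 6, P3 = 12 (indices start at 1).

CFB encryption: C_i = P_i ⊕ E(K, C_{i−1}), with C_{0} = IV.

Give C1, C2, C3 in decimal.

C1: E(K, 10) = 13; 7 ⊕ 13 = 10.
C2: E(K, 10) = 13; 6 ⊕ 13 = 11.
C3: E(K, 11) = 14; 12 ⊕ 14 = 2.

C1 = 10, C2 = 11, C3 = 2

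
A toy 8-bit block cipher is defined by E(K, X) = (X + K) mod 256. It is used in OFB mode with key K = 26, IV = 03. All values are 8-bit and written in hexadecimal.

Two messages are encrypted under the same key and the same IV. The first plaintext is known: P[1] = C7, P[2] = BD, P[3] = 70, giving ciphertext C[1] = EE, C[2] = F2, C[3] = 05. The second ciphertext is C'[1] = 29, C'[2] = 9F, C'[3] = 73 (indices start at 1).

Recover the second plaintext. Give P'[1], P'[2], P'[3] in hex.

P'[1] = 00, P'[2] = D0, P'[3] = 06

In OFB with a reused IV, both messages share the same keystream S_i, so C_i ⊕ C'_i = P_i ⊕ P'_i and thus P'_i = P_i ⊕ C_i ⊕ C'_i.
P'[1]: C7 ⊕ EE ⊕ 29 = 00.
P'[2]: BD ⊕ F2 ⊕ 9F = D0.
P'[3]: 70 ⊕ 05 ⊕ 73 = 06.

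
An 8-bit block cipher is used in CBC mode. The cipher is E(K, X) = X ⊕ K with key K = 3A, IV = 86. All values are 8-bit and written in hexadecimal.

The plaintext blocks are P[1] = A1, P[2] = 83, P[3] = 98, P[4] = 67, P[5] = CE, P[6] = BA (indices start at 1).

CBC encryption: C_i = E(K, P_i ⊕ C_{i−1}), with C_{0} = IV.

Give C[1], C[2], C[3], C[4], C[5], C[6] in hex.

C[1]: P[1] ⊕ 86 = 27; E(K, 27) = 1D.
C[2]: P[2] ⊕ 1D = 9E; E(K, 9E) = A4.
C[3]: P[3] ⊕ A4 = 3C; E(K, 3C) = 06.
C[4]: P[4] ⊕ 06 = 61; E(K, 61) = 5B.
C[5]: P[5] ⊕ 5B = 95; E(K, 95) = AF.
C[6]: P[6] ⊕ AF = 15; E(K, 15) = 2F.

C[1] = 1D, C[2] = A4, C[3] = 06, C[4] = 5B, C[5] = AF, C[6] = 2F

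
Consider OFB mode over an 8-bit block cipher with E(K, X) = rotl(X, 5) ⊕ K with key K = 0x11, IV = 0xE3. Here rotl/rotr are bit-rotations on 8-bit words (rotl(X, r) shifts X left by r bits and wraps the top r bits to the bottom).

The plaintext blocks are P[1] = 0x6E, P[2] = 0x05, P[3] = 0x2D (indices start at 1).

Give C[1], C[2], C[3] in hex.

C[1] = 0x03, C[2] = 0xB9, C[3] = 0xAB

OFB encryption: S_i = E(K, S_{i−1}) with S_{0} = IV; C_i = P_i ⊕ S_i.
C[1]: S = E(K, 0xE3) = 0x6D; 0x6E ⊕ 0x6D = 0x03.
C[2]: S = E(K, 0x6D) = 0xBC; 0x05 ⊕ 0xBC = 0xB9.
C[3]: S = E(K, 0xBC) = 0x86; 0x2D ⊕ 0x86 = 0xAB.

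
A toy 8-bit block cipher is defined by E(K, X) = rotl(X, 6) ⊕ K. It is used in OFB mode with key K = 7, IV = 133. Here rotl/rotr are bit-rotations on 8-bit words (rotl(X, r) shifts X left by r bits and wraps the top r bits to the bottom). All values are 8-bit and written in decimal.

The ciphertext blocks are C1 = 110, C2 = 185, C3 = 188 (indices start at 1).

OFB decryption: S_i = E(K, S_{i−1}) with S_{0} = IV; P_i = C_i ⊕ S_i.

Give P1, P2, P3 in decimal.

P1: S = E(K, 133) = 102; 110 ⊕ 102 = 8.
P2: S = E(K, 102) = 158; 185 ⊕ 158 = 39.
P3: S = E(K, 158) = 160; 188 ⊕ 160 = 28.

P1 = 8, P2 = 39, P3 = 28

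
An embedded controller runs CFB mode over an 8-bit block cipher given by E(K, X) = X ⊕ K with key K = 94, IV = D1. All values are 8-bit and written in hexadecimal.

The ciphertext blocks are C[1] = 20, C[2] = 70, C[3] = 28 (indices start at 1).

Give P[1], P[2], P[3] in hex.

CFB decryption: P_i = C_i ⊕ E(K, C_{i−1}), with C_{0} = IV.
P[1]: E(K, D1) = 45; 20 ⊕ 45 = 65.
P[2]: E(K, 20) = B4; 70 ⊕ B4 = C4.
P[3]: E(K, 70) = E4; 28 ⊕ E4 = CC.

P[1] = 65, P[2] = C4, P[3] = CC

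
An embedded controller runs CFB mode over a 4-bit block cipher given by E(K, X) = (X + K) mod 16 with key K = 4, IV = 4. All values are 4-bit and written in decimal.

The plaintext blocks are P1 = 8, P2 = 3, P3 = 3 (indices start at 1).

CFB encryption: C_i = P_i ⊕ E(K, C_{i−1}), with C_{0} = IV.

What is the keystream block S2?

C1: E(K, 4) = 8; 8 ⊕ 8 = 0.
C2: E(K, 0) = 4; 3 ⊕ 4 = 7.
So S2 = 4.

4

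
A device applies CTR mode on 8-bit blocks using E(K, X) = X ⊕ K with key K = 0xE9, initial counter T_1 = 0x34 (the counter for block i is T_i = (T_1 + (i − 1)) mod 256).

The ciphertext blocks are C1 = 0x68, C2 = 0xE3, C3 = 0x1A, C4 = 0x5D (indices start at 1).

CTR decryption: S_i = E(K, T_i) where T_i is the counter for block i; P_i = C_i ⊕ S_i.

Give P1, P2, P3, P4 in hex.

P1 = 0xB5, P2 = 0x3F, P3 = 0xC5, P4 = 0x83

P1: T = 0x34, S = E(K, T) = 0xDD; 0x68 ⊕ 0xDD = 0xB5.
P2: T = 0x35, S = E(K, T) = 0xDC; 0xE3 ⊕ 0xDC = 0x3F.
P3: T = 0x36, S = E(K, T) = 0xDF; 0x1A ⊕ 0xDF = 0xC5.
P4: T = 0x37, S = E(K, T) = 0xDE; 0x5D ⊕ 0xDE = 0x83.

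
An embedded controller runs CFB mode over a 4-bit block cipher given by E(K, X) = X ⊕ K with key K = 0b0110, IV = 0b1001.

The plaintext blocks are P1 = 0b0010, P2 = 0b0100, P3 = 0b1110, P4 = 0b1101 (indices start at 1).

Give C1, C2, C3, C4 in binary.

C1 = 0b1101, C2 = 0b1111, C3 = 0b0111, C4 = 0b1100

CFB encryption: C_i = P_i ⊕ E(K, C_{i−1}), with C_{0} = IV.
C1: E(K, 0b1001) = 0b1111; 0b0010 ⊕ 0b1111 = 0b1101.
C2: E(K, 0b1101) = 0b1011; 0b0100 ⊕ 0b1011 = 0b1111.
C3: E(K, 0b1111) = 0b1001; 0b1110 ⊕ 0b1001 = 0b0111.
C4: E(K, 0b0111) = 0b0001; 0b1101 ⊕ 0b0001 = 0b1100.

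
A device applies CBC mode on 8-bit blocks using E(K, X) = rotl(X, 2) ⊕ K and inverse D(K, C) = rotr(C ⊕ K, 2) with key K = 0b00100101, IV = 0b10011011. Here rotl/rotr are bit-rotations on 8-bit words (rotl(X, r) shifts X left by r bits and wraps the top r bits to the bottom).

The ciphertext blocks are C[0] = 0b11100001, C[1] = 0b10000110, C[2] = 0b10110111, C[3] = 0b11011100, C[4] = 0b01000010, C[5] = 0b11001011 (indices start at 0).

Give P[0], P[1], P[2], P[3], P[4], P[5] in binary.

P[0] = 0b10101010, P[1] = 0b00001001, P[2] = 0b00100010, P[3] = 0b11001001, P[4] = 0b00000101, P[5] = 0b11111001

CBC decryption: P_i = D(K, C_i) ⊕ C_{i−1}, with C_{−1} = IV.
P[0]: D(K, 0b11100001) = 0b00110001; 0b00110001 ⊕ 0b10011011 = 0b10101010.
P[1]: D(K, 0b10000110) = 0b11101000; 0b11101000 ⊕ 0b11100001 = 0b00001001.
P[2]: D(K, 0b10110111) = 0b10100100; 0b10100100 ⊕ 0b10000110 = 0b00100010.
P[3]: D(K, 0b11011100) = 0b01111110; 0b01111110 ⊕ 0b10110111 = 0b11001001.
P[4]: D(K, 0b01000010) = 0b11011001; 0b11011001 ⊕ 0b11011100 = 0b00000101.
P[5]: D(K, 0b11001011) = 0b10111011; 0b10111011 ⊕ 0b01000010 = 0b11111001.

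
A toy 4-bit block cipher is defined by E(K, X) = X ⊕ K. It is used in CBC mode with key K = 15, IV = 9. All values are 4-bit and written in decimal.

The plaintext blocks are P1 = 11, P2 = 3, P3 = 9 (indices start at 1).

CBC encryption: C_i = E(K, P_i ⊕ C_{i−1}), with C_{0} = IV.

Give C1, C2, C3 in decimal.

C1: P1 ⊕ 9 = 2; E(K, 2) = 13.
C2: P2 ⊕ 13 = 14; E(K, 14) = 1.
C3: P3 ⊕ 1 = 8; E(K, 8) = 7.

C1 = 13, C2 = 1, C3 = 7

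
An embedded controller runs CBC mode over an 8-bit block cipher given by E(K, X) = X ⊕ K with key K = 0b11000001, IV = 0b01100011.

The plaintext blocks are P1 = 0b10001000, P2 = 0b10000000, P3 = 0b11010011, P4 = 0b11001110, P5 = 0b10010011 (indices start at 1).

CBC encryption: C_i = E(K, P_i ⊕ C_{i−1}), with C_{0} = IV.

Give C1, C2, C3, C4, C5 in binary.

C1: P1 ⊕ 0b01100011 = 0b11101011; E(K, 0b11101011) = 0b00101010.
C2: P2 ⊕ 0b00101010 = 0b10101010; E(K, 0b10101010) = 0b01101011.
C3: P3 ⊕ 0b01101011 = 0b10111000; E(K, 0b10111000) = 0b01111001.
C4: P4 ⊕ 0b01111001 = 0b10110111; E(K, 0b10110111) = 0b01110110.
C5: P5 ⊕ 0b01110110 = 0b11100101; E(K, 0b11100101) = 0b00100100.

C1 = 0b00101010, C2 = 0b01101011, C3 = 0b01111001, C4 = 0b01110110, C5 = 0b00100100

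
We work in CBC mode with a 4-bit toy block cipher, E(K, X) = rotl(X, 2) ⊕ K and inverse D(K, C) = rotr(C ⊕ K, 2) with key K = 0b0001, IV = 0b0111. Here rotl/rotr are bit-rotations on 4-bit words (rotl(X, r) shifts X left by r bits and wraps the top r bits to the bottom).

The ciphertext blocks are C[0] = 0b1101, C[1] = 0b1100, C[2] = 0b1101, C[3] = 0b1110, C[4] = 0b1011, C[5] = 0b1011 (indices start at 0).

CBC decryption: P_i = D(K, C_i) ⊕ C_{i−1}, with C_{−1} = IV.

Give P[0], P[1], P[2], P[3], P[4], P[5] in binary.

P[0] = 0b0100, P[1] = 0b1010, P[2] = 0b1111, P[3] = 0b0010, P[4] = 0b0100, P[5] = 0b0001

P[0]: D(K, 0b1101) = 0b0011; 0b0011 ⊕ 0b0111 = 0b0100.
P[1]: D(K, 0b1100) = 0b0111; 0b0111 ⊕ 0b1101 = 0b1010.
P[2]: D(K, 0b1101) = 0b0011; 0b0011 ⊕ 0b1100 = 0b1111.
P[3]: D(K, 0b1110) = 0b1111; 0b1111 ⊕ 0b1101 = 0b0010.
P[4]: D(K, 0b1011) = 0b1010; 0b1010 ⊕ 0b1110 = 0b0100.
P[5]: D(K, 0b1011) = 0b1010; 0b1010 ⊕ 0b1011 = 0b0001.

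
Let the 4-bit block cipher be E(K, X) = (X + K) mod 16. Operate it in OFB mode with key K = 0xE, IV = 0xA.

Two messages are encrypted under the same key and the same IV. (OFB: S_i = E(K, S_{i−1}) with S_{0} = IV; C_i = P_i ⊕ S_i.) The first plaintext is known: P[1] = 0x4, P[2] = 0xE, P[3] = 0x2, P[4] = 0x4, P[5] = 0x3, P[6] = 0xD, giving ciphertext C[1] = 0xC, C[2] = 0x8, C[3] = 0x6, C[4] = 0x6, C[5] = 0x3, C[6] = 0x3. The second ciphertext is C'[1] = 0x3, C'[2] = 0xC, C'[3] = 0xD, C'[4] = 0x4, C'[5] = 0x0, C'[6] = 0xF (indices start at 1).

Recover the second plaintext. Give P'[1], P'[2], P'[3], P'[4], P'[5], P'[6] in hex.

P'[1] = 0xB, P'[2] = 0xA, P'[3] = 0x9, P'[4] = 0x6, P'[5] = 0x0, P'[6] = 0x1

In OFB with a reused IV, both messages share the same keystream S_i, so C_i ⊕ C'_i = P_i ⊕ P'_i and thus P'_i = P_i ⊕ C_i ⊕ C'_i.
P'[1]: 0x4 ⊕ 0xC ⊕ 0x3 = 0xB.
P'[2]: 0xE ⊕ 0x8 ⊕ 0xC = 0xA.
P'[3]: 0x2 ⊕ 0x6 ⊕ 0xD = 0x9.
P'[4]: 0x4 ⊕ 0x6 ⊕ 0x4 = 0x6.
P'[5]: 0x3 ⊕ 0x3 ⊕ 0x0 = 0x0.
P'[6]: 0xD ⊕ 0x3 ⊕ 0xF = 0x1.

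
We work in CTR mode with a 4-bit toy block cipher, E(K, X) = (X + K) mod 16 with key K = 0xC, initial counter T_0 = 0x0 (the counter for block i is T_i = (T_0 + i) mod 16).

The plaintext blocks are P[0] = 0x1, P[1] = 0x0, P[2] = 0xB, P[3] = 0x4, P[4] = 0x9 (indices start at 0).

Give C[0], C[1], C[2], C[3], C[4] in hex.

CTR encryption: S_i = E(K, T_i) where T_i is the counter for block i; C_i = P_i ⊕ S_i.
C[0]: T = 0x0, S = E(K, T) = 0xC; 0x1 ⊕ 0xC = 0xD.
C[1]: T = 0x1, S = E(K, T) = 0xD; 0x0 ⊕ 0xD = 0xD.
C[2]: T = 0x2, S = E(K, T) = 0xE; 0xB ⊕ 0xE = 0x5.
C[3]: T = 0x3, S = E(K, T) = 0xF; 0x4 ⊕ 0xF = 0xB.
C[4]: T = 0x4, S = E(K, T) = 0x0; 0x9 ⊕ 0x0 = 0x9.

C[0] = 0xD, C[1] = 0xD, C[2] = 0x5, C[3] = 0xB, C[4] = 0x9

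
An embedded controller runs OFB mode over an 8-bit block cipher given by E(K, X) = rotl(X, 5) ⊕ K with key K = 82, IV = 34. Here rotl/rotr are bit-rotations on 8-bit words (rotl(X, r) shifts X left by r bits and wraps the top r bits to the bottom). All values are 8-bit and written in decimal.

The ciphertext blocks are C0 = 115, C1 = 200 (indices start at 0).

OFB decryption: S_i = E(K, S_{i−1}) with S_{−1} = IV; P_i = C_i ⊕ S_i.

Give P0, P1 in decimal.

P0: S = E(K, 34) = 22; 115 ⊕ 22 = 101.
P1: S = E(K, 22) = 144; 200 ⊕ 144 = 88.

P0 = 101, P1 = 88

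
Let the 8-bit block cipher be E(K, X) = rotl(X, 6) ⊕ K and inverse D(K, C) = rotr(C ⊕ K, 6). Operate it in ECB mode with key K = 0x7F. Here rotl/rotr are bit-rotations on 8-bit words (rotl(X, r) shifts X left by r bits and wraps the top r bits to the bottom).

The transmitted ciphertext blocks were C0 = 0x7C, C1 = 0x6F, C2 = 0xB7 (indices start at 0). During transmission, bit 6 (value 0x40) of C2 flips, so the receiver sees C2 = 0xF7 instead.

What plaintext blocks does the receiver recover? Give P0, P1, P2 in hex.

P0 = 0x0C, P1 = 0x40, P2 = 0x22

ECB decryption: P_i = D(K, C_i).
Only C2 changed, to 0xF7. In ECB, a change in C_i affects only P_i. Decrypting the received ciphertext:
P0: D(K, 0x7C) = 0x0C.
P1: D(K, 0x6F) = 0x40.
P2: D(K, 0xF7) = 0x22.
Blocks that differ from the original plaintext: P2.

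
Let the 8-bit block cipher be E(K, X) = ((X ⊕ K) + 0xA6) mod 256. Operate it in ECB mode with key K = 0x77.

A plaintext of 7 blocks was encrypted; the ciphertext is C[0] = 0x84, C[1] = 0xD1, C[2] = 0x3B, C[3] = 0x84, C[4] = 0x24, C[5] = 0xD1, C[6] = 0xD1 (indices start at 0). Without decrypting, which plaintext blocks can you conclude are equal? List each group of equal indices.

ECB encrypts each block independently with the same key, so equal ciphertext blocks imply equal plaintext blocks.
C[0] = C[3] = 0x84, so P[0] = P[3].
C[1] = C[5] = C[6] = 0xD1, so P[1] = P[5] = P[6].

P[0] = P[3]; P[1] = P[5] = P[6]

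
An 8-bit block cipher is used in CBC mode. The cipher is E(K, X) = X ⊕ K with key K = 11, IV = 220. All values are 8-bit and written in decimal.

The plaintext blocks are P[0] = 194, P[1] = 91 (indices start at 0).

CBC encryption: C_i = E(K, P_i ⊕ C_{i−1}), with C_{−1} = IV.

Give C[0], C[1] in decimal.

C[0]: P[0] ⊕ 220 = 30; E(K, 30) = 21.
C[1]: P[1] ⊕ 21 = 78; E(K, 78) = 69.

C[0] = 21, C[1] = 69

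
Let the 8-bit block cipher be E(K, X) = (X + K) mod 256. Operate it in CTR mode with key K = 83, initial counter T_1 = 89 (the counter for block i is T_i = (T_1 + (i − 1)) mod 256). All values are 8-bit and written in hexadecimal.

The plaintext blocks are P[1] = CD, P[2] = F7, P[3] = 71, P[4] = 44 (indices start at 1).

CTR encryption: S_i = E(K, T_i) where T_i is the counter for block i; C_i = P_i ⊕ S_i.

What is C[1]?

C[1] = C1

C[1]: T = 89, S = E(K, T) = 0C; CD ⊕ 0C = C1.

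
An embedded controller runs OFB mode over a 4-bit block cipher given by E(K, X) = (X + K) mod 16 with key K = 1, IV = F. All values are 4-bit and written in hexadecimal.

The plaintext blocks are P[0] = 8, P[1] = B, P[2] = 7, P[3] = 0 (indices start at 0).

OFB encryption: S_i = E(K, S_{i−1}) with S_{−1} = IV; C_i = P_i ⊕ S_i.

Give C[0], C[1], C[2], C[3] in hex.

C[0] = 8, C[1] = A, C[2] = 5, C[3] = 3

C[0]: S = E(K, F) = 0; 8 ⊕ 0 = 8.
C[1]: S = E(K, 0) = 1; B ⊕ 1 = A.
C[2]: S = E(K, 1) = 2; 7 ⊕ 2 = 5.
C[3]: S = E(K, 2) = 3; 0 ⊕ 3 = 3.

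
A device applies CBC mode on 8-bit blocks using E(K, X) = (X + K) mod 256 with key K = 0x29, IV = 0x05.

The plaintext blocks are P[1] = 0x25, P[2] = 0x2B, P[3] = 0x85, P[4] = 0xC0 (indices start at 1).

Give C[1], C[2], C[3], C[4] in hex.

CBC encryption: C_i = E(K, P_i ⊕ C_{i−1}), with C_{0} = IV.
C[1]: P[1] ⊕ 0x05 = 0x20; E(K, 0x20) = 0x49.
C[2]: P[2] ⊕ 0x49 = 0x62; E(K, 0x62) = 0x8B.
C[3]: P[3] ⊕ 0x8B = 0x0E; E(K, 0x0E) = 0x37.
C[4]: P[4] ⊕ 0x37 = 0xF7; E(K, 0xF7) = 0x20.

C[1] = 0x49, C[2] = 0x8B, C[3] = 0x37, C[4] = 0x20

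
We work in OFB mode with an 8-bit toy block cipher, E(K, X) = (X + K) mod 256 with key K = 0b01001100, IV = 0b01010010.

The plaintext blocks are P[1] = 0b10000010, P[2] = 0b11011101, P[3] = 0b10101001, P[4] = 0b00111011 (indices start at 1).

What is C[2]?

OFB encryption: S_i = E(K, S_{i−1}) with S_{0} = IV; C_i = P_i ⊕ S_i.
C[1]: S = E(K, 0b01010010) = 0b10011110; 0b10000010 ⊕ 0b10011110 = 0b00011100.
C[2]: S = E(K, 0b10011110) = 0b11101010; 0b11011101 ⊕ 0b11101010 = 0b00110111.

C[2] = 0b00110111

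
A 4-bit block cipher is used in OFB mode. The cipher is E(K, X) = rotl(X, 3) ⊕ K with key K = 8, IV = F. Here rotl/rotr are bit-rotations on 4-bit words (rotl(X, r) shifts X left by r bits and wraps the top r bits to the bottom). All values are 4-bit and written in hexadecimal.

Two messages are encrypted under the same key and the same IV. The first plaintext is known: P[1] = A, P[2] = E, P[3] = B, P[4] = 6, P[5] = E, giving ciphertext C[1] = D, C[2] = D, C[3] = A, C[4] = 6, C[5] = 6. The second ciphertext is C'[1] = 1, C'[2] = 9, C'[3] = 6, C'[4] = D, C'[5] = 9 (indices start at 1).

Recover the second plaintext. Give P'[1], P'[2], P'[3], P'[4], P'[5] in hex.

In OFB with a reused IV, both messages share the same keystream S_i, so C_i ⊕ C'_i = P_i ⊕ P'_i and thus P'_i = P_i ⊕ C_i ⊕ C'_i.
P'[1]: A ⊕ D ⊕ 1 = 6.
P'[2]: E ⊕ D ⊕ 9 = A.
P'[3]: B ⊕ A ⊕ 6 = 7.
P'[4]: 6 ⊕ 6 ⊕ D = D.
P'[5]: E ⊕ 6 ⊕ 9 = 1.

P'[1] = 6, P'[2] = A, P'[3] = 7, P'[4] = D, P'[5] = 1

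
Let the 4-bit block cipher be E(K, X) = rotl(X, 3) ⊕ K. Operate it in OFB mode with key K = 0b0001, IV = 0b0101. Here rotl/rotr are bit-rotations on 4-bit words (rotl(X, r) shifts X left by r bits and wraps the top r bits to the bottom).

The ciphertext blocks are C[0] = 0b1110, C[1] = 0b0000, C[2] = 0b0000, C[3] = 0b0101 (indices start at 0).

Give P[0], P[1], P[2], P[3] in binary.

P[0] = 0b0101, P[1] = 0b1100, P[2] = 0b0111, P[3] = 0b1111

OFB decryption: S_i = E(K, S_{i−1}) with S_{−1} = IV; P_i = C_i ⊕ S_i.
P[0]: S = E(K, 0b0101) = 0b1011; 0b1110 ⊕ 0b1011 = 0b0101.
P[1]: S = E(K, 0b1011) = 0b1100; 0b0000 ⊕ 0b1100 = 0b1100.
P[2]: S = E(K, 0b1100) = 0b0111; 0b0000 ⊕ 0b0111 = 0b0111.
P[3]: S = E(K, 0b0111) = 0b1010; 0b0101 ⊕ 0b1010 = 0b1111.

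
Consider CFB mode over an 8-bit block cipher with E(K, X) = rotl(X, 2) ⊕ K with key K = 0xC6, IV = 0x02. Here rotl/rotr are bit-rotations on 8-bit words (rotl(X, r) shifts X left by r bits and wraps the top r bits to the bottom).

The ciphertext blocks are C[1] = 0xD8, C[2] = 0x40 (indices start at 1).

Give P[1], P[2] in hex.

CFB decryption: P_i = C_i ⊕ E(K, C_{i−1}), with C_{0} = IV.
P[1]: E(K, 0x02) = 0xCE; 0xD8 ⊕ 0xCE = 0x16.
P[2]: E(K, 0xD8) = 0xA5; 0x40 ⊕ 0xA5 = 0xE5.

P[1] = 0x16, P[2] = 0xE5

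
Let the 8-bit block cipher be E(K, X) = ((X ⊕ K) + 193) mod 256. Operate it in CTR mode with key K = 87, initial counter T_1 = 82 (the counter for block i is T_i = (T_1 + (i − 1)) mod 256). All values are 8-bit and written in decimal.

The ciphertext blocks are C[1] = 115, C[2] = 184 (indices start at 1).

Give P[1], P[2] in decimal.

CTR decryption: S_i = E(K, T_i) where T_i is the counter for block i; P_i = C_i ⊕ S_i.
P[1]: T = 82, S = E(K, T) = 198; 115 ⊕ 198 = 181.
P[2]: T = 83, S = E(K, T) = 197; 184 ⊕ 197 = 125.

P[1] = 181, P[2] = 125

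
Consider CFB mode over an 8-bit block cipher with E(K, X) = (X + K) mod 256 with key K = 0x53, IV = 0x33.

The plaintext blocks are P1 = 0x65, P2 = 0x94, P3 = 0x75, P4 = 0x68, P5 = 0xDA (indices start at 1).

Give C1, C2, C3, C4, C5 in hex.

C1 = 0xE3, C2 = 0xA2, C3 = 0x80, C4 = 0xBB, C5 = 0xD4

CFB encryption: C_i = P_i ⊕ E(K, C_{i−1}), with C_{0} = IV.
C1: E(K, 0x33) = 0x86; 0x65 ⊕ 0x86 = 0xE3.
C2: E(K, 0xE3) = 0x36; 0x94 ⊕ 0x36 = 0xA2.
C3: E(K, 0xA2) = 0xF5; 0x75 ⊕ 0xF5 = 0x80.
C4: E(K, 0x80) = 0xD3; 0x68 ⊕ 0xD3 = 0xBB.
C5: E(K, 0xBB) = 0x0E; 0xDA ⊕ 0x0E = 0xD4.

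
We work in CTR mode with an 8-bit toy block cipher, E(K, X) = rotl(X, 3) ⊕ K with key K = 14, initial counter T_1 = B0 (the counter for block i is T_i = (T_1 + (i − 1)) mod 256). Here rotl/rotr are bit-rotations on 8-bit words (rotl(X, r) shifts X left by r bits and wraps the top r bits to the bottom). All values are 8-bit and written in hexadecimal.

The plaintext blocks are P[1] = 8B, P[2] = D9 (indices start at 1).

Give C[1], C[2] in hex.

C[1] = 1A, C[2] = 40

CTR encryption: S_i = E(K, T_i) where T_i is the counter for block i; C_i = P_i ⊕ S_i.
C[1]: T = B0, S = E(K, T) = 91; 8B ⊕ 91 = 1A.
C[2]: T = B1, S = E(K, T) = 99; D9 ⊕ 99 = 40.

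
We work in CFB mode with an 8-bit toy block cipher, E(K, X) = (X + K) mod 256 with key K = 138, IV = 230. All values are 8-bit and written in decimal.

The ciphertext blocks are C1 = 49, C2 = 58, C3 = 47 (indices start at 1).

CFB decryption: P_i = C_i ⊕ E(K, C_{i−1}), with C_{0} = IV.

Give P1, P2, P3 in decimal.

P1 = 65, P2 = 129, P3 = 235

P1: E(K, 230) = 112; 49 ⊕ 112 = 65.
P2: E(K, 49) = 187; 58 ⊕ 187 = 129.
P3: E(K, 58) = 196; 47 ⊕ 196 = 235.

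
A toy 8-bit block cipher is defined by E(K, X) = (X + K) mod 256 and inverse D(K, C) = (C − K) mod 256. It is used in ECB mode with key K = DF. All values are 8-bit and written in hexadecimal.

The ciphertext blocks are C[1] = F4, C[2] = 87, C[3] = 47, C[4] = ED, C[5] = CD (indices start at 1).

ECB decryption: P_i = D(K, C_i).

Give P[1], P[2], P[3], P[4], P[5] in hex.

P[1] = 15, P[2] = A8, P[3] = 68, P[4] = 0E, P[5] = EE

P[1]: D(K, F4) = 15.
P[2]: D(K, 87) = A8.
P[3]: D(K, 47) = 68.
P[4]: D(K, ED) = 0E.
P[5]: D(K, CD) = EE.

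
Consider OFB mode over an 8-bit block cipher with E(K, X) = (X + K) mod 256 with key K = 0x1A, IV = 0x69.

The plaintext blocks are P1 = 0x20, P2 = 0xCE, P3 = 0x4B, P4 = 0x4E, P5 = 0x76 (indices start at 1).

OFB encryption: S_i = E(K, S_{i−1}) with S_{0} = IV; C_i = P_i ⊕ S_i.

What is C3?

C3 = 0xFC

C1: S = E(K, 0x69) = 0x83; 0x20 ⊕ 0x83 = 0xA3.
C2: S = E(K, 0x83) = 0x9D; 0xCE ⊕ 0x9D = 0x53.
C3: S = E(K, 0x9D) = 0xB7; 0x4B ⊕ 0xB7 = 0xFC.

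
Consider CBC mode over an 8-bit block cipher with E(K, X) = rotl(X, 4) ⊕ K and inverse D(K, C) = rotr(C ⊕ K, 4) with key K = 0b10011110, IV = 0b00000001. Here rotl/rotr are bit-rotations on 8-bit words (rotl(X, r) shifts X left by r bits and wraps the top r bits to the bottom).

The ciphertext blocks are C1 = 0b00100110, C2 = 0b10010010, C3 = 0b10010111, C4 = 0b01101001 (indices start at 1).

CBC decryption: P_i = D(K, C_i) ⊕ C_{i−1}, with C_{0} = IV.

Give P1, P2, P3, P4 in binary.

P1: D(K, 0b00100110) = 0b10001011; 0b10001011 ⊕ 0b00000001 = 0b10001010.
P2: D(K, 0b10010010) = 0b11000000; 0b11000000 ⊕ 0b00100110 = 0b11100110.
P3: D(K, 0b10010111) = 0b10010000; 0b10010000 ⊕ 0b10010010 = 0b00000010.
P4: D(K, 0b01101001) = 0b01111111; 0b01111111 ⊕ 0b10010111 = 0b11101000.

P1 = 0b10001010, P2 = 0b11100110, P3 = 0b00000010, P4 = 0b11101000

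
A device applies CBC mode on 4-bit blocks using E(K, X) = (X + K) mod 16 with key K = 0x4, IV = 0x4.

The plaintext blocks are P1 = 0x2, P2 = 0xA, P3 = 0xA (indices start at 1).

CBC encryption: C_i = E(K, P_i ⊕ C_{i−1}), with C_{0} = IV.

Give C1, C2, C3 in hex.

C1 = 0xA, C2 = 0x4, C3 = 0x2

C1: P1 ⊕ 0x4 = 0x6; E(K, 0x6) = 0xA.
C2: P2 ⊕ 0xA = 0x0; E(K, 0x0) = 0x4.
C3: P3 ⊕ 0x4 = 0xE; E(K, 0xE) = 0x2.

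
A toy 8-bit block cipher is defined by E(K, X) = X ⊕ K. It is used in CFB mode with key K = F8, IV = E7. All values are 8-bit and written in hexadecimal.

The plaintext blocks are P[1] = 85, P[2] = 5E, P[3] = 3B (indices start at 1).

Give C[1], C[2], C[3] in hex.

CFB encryption: C_i = P_i ⊕ E(K, C_{i−1}), with C_{0} = IV.
C[1]: E(K, E7) = 1F; 85 ⊕ 1F = 9A.
C[2]: E(K, 9A) = 62; 5E ⊕ 62 = 3C.
C[3]: E(K, 3C) = C4; 3B ⊕ C4 = FF.

C[1] = 9A, C[2] = 3C, C[3] = FF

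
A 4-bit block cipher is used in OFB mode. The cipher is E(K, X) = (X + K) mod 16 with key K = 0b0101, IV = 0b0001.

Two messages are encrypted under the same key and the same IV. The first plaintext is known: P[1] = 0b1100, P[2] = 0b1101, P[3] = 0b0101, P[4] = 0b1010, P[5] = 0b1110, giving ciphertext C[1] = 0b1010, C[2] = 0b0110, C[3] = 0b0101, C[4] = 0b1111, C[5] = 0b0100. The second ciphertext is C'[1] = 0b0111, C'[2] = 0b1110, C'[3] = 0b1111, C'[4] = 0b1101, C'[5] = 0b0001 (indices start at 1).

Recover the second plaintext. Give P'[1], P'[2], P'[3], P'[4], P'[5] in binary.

P'[1] = 0b0001, P'[2] = 0b0101, P'[3] = 0b1111, P'[4] = 0b1000, P'[5] = 0b1011

In OFB with a reused IV, both messages share the same keystream S_i, so C_i ⊕ C'_i = P_i ⊕ P'_i and thus P'_i = P_i ⊕ C_i ⊕ C'_i.
P'[1]: 0b1100 ⊕ 0b1010 ⊕ 0b0111 = 0b0001.
P'[2]: 0b1101 ⊕ 0b0110 ⊕ 0b1110 = 0b0101.
P'[3]: 0b0101 ⊕ 0b0101 ⊕ 0b1111 = 0b1111.
P'[4]: 0b1010 ⊕ 0b1111 ⊕ 0b1101 = 0b1000.
P'[5]: 0b1110 ⊕ 0b0100 ⊕ 0b0001 = 0b1011.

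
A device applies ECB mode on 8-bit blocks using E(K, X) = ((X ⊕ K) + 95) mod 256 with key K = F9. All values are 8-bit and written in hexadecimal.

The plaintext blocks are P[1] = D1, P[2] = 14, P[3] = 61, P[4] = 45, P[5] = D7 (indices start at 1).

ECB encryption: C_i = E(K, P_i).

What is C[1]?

C[1] = BD

C[1]: E(K, D1) = BD.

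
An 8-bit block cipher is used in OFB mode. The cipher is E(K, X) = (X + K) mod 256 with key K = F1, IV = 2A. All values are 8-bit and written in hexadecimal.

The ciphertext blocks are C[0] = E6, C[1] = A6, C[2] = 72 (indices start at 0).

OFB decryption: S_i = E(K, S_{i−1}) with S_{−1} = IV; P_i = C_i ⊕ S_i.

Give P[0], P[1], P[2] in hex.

P[0]: S = E(K, 2A) = 1B; E6 ⊕ 1B = FD.
P[1]: S = E(K, 1B) = 0C; A6 ⊕ 0C = AA.
P[2]: S = E(K, 0C) = FD; 72 ⊕ FD = 8F.

P[0] = FD, P[1] = AA, P[2] = 8F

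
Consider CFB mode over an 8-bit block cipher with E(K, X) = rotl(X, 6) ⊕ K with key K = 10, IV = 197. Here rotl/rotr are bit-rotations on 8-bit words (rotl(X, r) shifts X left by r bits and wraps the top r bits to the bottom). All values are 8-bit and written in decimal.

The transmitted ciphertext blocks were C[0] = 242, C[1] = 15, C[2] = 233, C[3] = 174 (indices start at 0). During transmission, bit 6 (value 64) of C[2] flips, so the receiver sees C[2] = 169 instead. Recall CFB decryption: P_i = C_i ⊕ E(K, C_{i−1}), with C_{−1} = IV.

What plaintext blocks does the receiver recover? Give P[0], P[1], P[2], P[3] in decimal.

Only C[2] changed, to 169. In CFB, a change in C_i flips the same bit in P_i and garbles P_{i+1}. Decrypting the received ciphertext:
P[0]: E(K, 197) = 123; 242 ⊕ 123 = 137.
P[1]: E(K, 242) = 182; 15 ⊕ 182 = 185.
P[2]: E(K, 15) = 201; 169 ⊕ 201 = 96.
P[3]: E(K, 169) = 96; 174 ⊕ 96 = 206.
Blocks that differ from the original plaintext: P[2], P[3].

P[0] = 137, P[1] = 185, P[2] = 96, P[3] = 206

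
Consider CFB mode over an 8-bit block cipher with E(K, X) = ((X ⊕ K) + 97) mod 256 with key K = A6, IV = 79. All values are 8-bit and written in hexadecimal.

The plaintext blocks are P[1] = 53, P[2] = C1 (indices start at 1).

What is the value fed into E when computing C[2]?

CFB encryption: C_i = P_i ⊕ E(K, C_{i−1}), with C_{0} = IV.
C[1]: E(K, 79) = 76; 53 ⊕ 76 = 25.
C[2]: E(K, 25) = 1A; C1 ⊕ 1A = DB.
So the input to E for block [2] is 25.

25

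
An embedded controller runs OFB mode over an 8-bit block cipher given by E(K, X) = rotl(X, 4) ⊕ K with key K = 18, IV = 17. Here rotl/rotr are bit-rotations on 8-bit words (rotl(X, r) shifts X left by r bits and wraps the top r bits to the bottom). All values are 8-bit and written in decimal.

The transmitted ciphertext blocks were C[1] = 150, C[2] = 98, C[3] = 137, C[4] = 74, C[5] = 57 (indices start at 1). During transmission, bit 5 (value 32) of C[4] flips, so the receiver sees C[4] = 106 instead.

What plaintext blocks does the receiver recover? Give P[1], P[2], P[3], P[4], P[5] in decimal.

OFB decryption: S_i = E(K, S_{i−1}) with S_{0} = IV; P_i = C_i ⊕ S_i.
Only C[4] changed, to 106. In OFB, a change in C_i flips the same bit in P_i only; the keystream is unaffected. Decrypting the received ciphertext:
P[1]: S = E(K, 17) = 3; 150 ⊕ 3 = 149.
P[2]: S = E(K, 3) = 34; 98 ⊕ 34 = 64.
P[3]: S = E(K, 34) = 48; 137 ⊕ 48 = 185.
P[4]: S = E(K, 48) = 17; 106 ⊕ 17 = 123.
P[5]: S = E(K, 17) = 3; 57 ⊕ 3 = 58.
Blocks that differ from the original plaintext: P[4].

P[1] = 149, P[2] = 64, P[3] = 185, P[4] = 123, P[5] = 58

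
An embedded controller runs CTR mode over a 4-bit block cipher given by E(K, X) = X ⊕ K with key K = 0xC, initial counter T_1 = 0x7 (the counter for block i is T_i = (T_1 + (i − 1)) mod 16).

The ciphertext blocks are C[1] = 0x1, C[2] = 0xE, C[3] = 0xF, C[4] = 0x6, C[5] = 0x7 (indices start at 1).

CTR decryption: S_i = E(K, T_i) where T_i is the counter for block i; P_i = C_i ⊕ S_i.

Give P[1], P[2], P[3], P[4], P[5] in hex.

P[1]: T = 0x7, S = E(K, T) = 0xB; 0x1 ⊕ 0xB = 0xA.
P[2]: T = 0x8, S = E(K, T) = 0x4; 0xE ⊕ 0x4 = 0xA.
P[3]: T = 0x9, S = E(K, T) = 0x5; 0xF ⊕ 0x5 = 0xA.
P[4]: T = 0xA, S = E(K, T) = 0x6; 0x6 ⊕ 0x6 = 0x0.
P[5]: T = 0xB, S = E(K, T) = 0x7; 0x7 ⊕ 0x7 = 0x0.

P[1] = 0xA, P[2] = 0xA, P[3] = 0xA, P[4] = 0x0, P[5] = 0x0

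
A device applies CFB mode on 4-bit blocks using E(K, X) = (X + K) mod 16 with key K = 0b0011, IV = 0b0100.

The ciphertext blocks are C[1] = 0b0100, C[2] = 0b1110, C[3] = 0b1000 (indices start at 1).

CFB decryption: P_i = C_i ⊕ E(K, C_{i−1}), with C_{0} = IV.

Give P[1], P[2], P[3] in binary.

P[1]: E(K, 0b0100) = 0b0111; 0b0100 ⊕ 0b0111 = 0b0011.
P[2]: E(K, 0b0100) = 0b0111; 0b1110 ⊕ 0b0111 = 0b1001.
P[3]: E(K, 0b1110) = 0b0001; 0b1000 ⊕ 0b0001 = 0b1001.

P[1] = 0b0011, P[2] = 0b1001, P[3] = 0b1001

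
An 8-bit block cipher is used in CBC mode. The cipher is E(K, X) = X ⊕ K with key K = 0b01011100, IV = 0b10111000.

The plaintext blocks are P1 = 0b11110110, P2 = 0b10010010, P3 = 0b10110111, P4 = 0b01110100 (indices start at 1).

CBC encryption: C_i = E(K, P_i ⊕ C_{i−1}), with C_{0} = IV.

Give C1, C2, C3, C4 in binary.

C1 = 0b00010010, C2 = 0b11011100, C3 = 0b00110111, C4 = 0b00011111

C1: P1 ⊕ 0b10111000 = 0b01001110; E(K, 0b01001110) = 0b00010010.
C2: P2 ⊕ 0b00010010 = 0b10000000; E(K, 0b10000000) = 0b11011100.
C3: P3 ⊕ 0b11011100 = 0b01101011; E(K, 0b01101011) = 0b00110111.
C4: P4 ⊕ 0b00110111 = 0b01000011; E(K, 0b01000011) = 0b00011111.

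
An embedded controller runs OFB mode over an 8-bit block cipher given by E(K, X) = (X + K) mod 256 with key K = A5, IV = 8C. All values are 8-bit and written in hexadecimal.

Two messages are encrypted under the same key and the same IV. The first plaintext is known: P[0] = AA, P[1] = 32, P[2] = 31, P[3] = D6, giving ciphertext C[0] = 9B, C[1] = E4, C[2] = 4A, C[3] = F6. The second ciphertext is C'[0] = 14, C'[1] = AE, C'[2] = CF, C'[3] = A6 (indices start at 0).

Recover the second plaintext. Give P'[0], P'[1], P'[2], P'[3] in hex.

In OFB with a reused IV, both messages share the same keystream S_i, so C_i ⊕ C'_i = P_i ⊕ P'_i and thus P'_i = P_i ⊕ C_i ⊕ C'_i.
P'[0]: AA ⊕ 9B ⊕ 14 = 25.
P'[1]: 32 ⊕ E4 ⊕ AE = 78.
P'[2]: 31 ⊕ 4A ⊕ CF = B4.
P'[3]: D6 ⊕ F6 ⊕ A6 = 86.

P'[0] = 25, P'[1] = 78, P'[2] = B4, P'[3] = 86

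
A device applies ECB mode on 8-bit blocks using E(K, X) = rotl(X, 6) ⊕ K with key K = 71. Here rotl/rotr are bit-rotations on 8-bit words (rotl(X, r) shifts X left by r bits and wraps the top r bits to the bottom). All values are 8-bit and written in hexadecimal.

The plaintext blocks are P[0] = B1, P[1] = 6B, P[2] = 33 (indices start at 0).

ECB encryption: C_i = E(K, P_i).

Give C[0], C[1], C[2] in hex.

C[0] = 1D, C[1] = AB, C[2] = BD

C[0]: E(K, B1) = 1D.
C[1]: E(K, 6B) = AB.
C[2]: E(K, 33) = BD.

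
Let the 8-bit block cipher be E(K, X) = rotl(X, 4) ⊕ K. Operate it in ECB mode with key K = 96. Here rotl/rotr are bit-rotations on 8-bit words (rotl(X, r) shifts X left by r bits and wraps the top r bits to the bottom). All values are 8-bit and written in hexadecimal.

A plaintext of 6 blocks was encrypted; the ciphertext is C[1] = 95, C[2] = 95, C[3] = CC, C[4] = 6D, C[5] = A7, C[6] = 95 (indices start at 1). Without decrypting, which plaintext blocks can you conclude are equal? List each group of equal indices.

P[1] = P[2] = P[6]

ECB encrypts each block independently with the same key, so equal ciphertext blocks imply equal plaintext blocks.
C[1] = C[2] = C[6] = 95, so P[1] = P[2] = P[6].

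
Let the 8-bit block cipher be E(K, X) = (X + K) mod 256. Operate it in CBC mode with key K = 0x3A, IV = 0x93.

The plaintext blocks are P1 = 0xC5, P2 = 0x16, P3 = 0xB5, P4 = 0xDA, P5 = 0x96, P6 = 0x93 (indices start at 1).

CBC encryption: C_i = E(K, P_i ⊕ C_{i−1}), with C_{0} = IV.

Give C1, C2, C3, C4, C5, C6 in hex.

C1: P1 ⊕ 0x93 = 0x56; E(K, 0x56) = 0x90.
C2: P2 ⊕ 0x90 = 0x86; E(K, 0x86) = 0xC0.
C3: P3 ⊕ 0xC0 = 0x75; E(K, 0x75) = 0xAF.
C4: P4 ⊕ 0xAF = 0x75; E(K, 0x75) = 0xAF.
C5: P5 ⊕ 0xAF = 0x39; E(K, 0x39) = 0x73.
C6: P6 ⊕ 0x73 = 0xE0; E(K, 0xE0) = 0x1A.

C1 = 0x90, C2 = 0xC0, C3 = 0xAF, C4 = 0xAF, C5 = 0x73, C6 = 0x1A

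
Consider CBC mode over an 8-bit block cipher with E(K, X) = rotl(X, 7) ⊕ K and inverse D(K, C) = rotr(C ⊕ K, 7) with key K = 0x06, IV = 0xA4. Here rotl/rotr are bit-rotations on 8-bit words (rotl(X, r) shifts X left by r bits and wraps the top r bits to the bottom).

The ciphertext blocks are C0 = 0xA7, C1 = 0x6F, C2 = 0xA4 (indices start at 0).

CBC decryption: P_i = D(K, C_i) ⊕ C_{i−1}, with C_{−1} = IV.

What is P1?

P1 = 0x75

P1: D(K, 0x6F) = 0xD2; 0xD2 ⊕ 0xA7 = 0x75.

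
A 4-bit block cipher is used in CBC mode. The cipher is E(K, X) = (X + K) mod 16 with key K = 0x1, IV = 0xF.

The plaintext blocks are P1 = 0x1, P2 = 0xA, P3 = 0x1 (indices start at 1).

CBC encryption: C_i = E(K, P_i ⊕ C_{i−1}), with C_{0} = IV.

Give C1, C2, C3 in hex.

C1 = 0xF, C2 = 0x6, C3 = 0x8

C1: P1 ⊕ 0xF = 0xE; E(K, 0xE) = 0xF.
C2: P2 ⊕ 0xF = 0x5; E(K, 0x5) = 0x6.
C3: P3 ⊕ 0x6 = 0x7; E(K, 0x7) = 0x8.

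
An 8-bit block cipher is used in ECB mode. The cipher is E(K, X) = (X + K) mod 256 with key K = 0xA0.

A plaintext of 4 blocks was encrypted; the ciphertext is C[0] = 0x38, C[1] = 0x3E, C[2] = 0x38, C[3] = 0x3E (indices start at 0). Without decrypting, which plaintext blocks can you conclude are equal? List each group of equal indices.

ECB encrypts each block independently with the same key, so equal ciphertext blocks imply equal plaintext blocks.
C[0] = C[2] = 0x38, so P[0] = P[2].
C[1] = C[3] = 0x3E, so P[1] = P[3].

P[0] = P[2]; P[1] = P[3]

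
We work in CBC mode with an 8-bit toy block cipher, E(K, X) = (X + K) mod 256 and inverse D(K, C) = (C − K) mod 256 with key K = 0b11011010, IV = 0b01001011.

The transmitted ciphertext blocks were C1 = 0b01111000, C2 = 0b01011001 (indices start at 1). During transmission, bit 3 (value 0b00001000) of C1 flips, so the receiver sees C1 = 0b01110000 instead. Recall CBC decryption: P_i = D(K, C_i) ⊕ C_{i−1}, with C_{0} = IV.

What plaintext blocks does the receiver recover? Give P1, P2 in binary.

P1 = 0b11011101, P2 = 0b00001111

Only C1 changed, to 0b01110000. In CBC, a change in C_i garbles P_i and flips the same bit in P_{i+1}. Decrypting the received ciphertext:
P1: D(K, 0b01110000) = 0b10010110; 0b10010110 ⊕ 0b01001011 = 0b11011101.
P2: D(K, 0b01011001) = 0b01111111; 0b01111111 ⊕ 0b01110000 = 0b00001111.
Blocks that differ from the original plaintext: P1, P2.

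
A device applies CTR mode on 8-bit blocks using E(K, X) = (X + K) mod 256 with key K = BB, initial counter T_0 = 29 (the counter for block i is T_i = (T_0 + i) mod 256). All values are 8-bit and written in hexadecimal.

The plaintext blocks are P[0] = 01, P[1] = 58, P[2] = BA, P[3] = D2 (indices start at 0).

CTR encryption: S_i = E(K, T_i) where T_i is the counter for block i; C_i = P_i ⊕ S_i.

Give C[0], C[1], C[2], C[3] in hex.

C[0] = E5, C[1] = BD, C[2] = 5C, C[3] = 35

C[0]: T = 29, S = E(K, T) = E4; 01 ⊕ E4 = E5.
C[1]: T = 2A, S = E(K, T) = E5; 58 ⊕ E5 = BD.
C[2]: T = 2B, S = E(K, T) = E6; BA ⊕ E6 = 5C.
C[3]: T = 2C, S = E(K, T) = E7; D2 ⊕ E7 = 35.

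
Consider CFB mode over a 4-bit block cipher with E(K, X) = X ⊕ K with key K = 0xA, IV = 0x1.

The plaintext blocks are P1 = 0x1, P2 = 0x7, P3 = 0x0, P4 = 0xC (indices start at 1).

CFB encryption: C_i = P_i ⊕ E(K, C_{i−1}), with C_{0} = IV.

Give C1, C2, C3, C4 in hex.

C1 = 0xA, C2 = 0x7, C3 = 0xD, C4 = 0xB

C1: E(K, 0x1) = 0xB; 0x1 ⊕ 0xB = 0xA.
C2: E(K, 0xA) = 0x0; 0x7 ⊕ 0x0 = 0x7.
C3: E(K, 0x7) = 0xD; 0x0 ⊕ 0xD = 0xD.
C4: E(K, 0xD) = 0x7; 0xC ⊕ 0x7 = 0xB.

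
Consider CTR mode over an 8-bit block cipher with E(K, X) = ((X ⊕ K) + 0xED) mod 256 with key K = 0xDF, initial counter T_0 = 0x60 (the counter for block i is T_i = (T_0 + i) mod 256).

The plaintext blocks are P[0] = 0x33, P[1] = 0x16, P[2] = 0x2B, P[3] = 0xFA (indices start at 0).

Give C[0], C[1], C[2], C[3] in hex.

CTR encryption: S_i = E(K, T_i) where T_i is the counter for block i; C_i = P_i ⊕ S_i.
C[0]: T = 0x60, S = E(K, T) = 0xAC; 0x33 ⊕ 0xAC = 0x9F.
C[1]: T = 0x61, S = E(K, T) = 0xAB; 0x16 ⊕ 0xAB = 0xBD.
C[2]: T = 0x62, S = E(K, T) = 0xAA; 0x2B ⊕ 0xAA = 0x81.
C[3]: T = 0x63, S = E(K, T) = 0xA9; 0xFA ⊕ 0xA9 = 0x53.

C[0] = 0x9F, C[1] = 0xBD, C[2] = 0x81, C[3] = 0x53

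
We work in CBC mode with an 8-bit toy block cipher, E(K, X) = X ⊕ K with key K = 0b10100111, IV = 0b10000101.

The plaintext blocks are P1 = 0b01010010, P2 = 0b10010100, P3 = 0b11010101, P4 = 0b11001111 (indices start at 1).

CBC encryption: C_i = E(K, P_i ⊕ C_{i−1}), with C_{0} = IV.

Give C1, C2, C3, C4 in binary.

C1: P1 ⊕ 0b10000101 = 0b11010111; E(K, 0b11010111) = 0b01110000.
C2: P2 ⊕ 0b01110000 = 0b11100100; E(K, 0b11100100) = 0b01000011.
C3: P3 ⊕ 0b01000011 = 0b10010110; E(K, 0b10010110) = 0b00110001.
C4: P4 ⊕ 0b00110001 = 0b11111110; E(K, 0b11111110) = 0b01011001.

C1 = 0b01110000, C2 = 0b01000011, C3 = 0b00110001, C4 = 0b01011001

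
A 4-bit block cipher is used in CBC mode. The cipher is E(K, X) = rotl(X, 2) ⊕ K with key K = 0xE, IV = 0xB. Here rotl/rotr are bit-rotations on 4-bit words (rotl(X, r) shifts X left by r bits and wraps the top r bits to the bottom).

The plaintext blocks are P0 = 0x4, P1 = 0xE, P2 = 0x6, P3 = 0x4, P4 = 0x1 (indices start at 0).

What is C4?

C4 = 0x6

CBC encryption: C_i = E(K, P_i ⊕ C_{i−1}), with C_{−1} = IV.
C0: P0 ⊕ 0xB = 0xF; E(K, 0xF) = 0x1.
C1: P1 ⊕ 0x1 = 0xF; E(K, 0xF) = 0x1.
C2: P2 ⊕ 0x1 = 0x7; E(K, 0x7) = 0x3.
C3: P3 ⊕ 0x3 = 0x7; E(K, 0x7) = 0x3.
C4: P4 ⊕ 0x3 = 0x2; E(K, 0x2) = 0x6.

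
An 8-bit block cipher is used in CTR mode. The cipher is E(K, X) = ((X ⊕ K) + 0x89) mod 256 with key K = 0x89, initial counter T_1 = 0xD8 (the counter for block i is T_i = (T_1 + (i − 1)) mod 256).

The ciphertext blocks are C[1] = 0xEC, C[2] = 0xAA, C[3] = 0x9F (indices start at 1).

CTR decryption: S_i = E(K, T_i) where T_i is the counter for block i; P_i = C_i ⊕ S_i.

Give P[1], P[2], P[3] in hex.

P[1]: T = 0xD8, S = E(K, T) = 0xDA; 0xEC ⊕ 0xDA = 0x36.
P[2]: T = 0xD9, S = E(K, T) = 0xD9; 0xAA ⊕ 0xD9 = 0x73.
P[3]: T = 0xDA, S = E(K, T) = 0xDC; 0x9F ⊕ 0xDC = 0x43.

P[1] = 0x36, P[2] = 0x73, P[3] = 0x43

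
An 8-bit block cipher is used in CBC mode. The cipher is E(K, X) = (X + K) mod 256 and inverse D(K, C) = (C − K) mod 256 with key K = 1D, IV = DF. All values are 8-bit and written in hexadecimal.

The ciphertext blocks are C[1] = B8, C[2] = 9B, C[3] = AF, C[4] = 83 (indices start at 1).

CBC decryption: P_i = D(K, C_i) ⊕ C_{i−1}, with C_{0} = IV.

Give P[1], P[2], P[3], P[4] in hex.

P[1]: D(K, B8) = 9B; 9B ⊕ DF = 44.
P[2]: D(K, 9B) = 7E; 7E ⊕ B8 = C6.
P[3]: D(K, AF) = 92; 92 ⊕ 9B = 09.
P[4]: D(K, 83) = 66; 66 ⊕ AF = C9.

P[1] = 44, P[2] = C6, P[3] = 09, P[4] = C9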